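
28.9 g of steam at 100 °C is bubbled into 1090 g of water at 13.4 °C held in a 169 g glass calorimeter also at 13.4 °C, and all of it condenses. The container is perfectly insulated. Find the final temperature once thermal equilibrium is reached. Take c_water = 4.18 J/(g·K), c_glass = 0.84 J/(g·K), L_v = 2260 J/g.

T_f ≈ 29.1 °C

Heat gained plus heat lost sum to zero:
condense steam: −28.9·2260 = −65314
  condensed water 100 °C→T: 120.8(T − 100)
  water warms: 1090·4.18·(T − 13.4) = 4556.2(T − 13.4)
  glass cup: 169·0.84·(T − 13.4) = 141.96(T − 13.4)
4819 T = 65314 + 12080 + 62955 = 140350
T ≈ 29.12 °C, under the boiling point, so the assumption holds.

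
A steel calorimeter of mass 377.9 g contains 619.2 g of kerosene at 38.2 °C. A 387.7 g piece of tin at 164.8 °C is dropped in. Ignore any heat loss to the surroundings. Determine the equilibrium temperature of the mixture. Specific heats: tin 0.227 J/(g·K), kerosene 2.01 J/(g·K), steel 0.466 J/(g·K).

T_f ≈ 45.6 °C

Setting the total heat transfer to zero:
387.7*0.227*(T − 164.8) + 619.2*2.01*(T − 38.2) + 377.9*0.466*(T − 38.2) = 0
1508.7 T = 68774
T = 68774/1508.7 ≈ 45.59 °C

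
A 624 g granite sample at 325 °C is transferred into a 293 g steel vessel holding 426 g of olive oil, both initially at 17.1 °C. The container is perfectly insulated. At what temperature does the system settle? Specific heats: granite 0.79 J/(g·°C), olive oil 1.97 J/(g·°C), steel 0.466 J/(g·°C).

Conservation of energy gives ΣQ = 0:
624×0.79×(T − 325) + 426×1.97×(T − 17.1) + 293×0.466×(T − 17.1) = 0
492.96(T − 325) + 839.22(T − 17.1) + 136.54(T − 17.1) = 0
(492.96 + 839.22 + 136.54) T = 492.96×325 + 839.22×17.1 + 136.54×17.1
T ≈ 120.44 °C

T_f ≈ 120.4 °C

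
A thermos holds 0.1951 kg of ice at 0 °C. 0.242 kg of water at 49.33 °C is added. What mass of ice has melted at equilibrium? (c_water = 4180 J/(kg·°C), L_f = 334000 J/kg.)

m_melted ≈ 0.149 kg

Heat available from the water dropping to 0 °C: 0.242·4180·49.33 = 49900 J.
Melting all 0.1951 kg of ice would need 0.1951·334000 = 65163 J.
That's not enough to melt it all — equilibrium is at 0 °C with ice remaining.
Mass melted = 49900/334000 ≈ 0.1494 kg.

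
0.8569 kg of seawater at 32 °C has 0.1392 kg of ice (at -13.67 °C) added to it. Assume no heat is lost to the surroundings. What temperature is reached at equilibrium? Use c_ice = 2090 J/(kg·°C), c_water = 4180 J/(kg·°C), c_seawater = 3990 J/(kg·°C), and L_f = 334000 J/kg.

T_f ≈ 14.7 °C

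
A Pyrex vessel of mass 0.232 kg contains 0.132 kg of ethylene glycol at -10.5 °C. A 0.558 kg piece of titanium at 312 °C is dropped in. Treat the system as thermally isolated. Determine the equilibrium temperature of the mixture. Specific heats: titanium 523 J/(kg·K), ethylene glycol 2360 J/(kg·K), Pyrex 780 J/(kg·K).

Net heat exchanged in the isolated system is zero:
0.558·523·(T − 312) + 0.132·2360·(T − (-10.5)) + 0.232·780·(T − (-10.5)) = 0
291.83(T − 312) + 311.52(T − (-10.5)) + 180.96(T − (-10.5)) = 0
784.31 T = 85881
T ≈ 109.50 °C

T_f ≈ 109.5 °C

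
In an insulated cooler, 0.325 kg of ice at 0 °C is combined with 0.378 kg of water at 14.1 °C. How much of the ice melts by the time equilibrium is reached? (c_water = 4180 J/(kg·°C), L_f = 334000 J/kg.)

m_melted ≈ 0.0667 kg

Cooling the water to 0 °C releases 0.378×4180×14.1 = 22279 J.
Melting all 0.325 kg of ice would need 0.325×334000 = 108550 J.
That's not enough to melt it all — equilibrium is at 0 °C with ice remaining.
m_melt = 22279 / L_f = 0.0667 kg.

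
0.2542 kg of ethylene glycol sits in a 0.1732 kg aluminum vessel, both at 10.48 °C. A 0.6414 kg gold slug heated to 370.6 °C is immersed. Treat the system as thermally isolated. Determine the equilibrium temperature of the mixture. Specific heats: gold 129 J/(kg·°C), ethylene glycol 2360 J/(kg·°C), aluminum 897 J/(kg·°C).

T_f = Σ m_i c_i T_i / Σ m_i c_i:
T_f = (82.74·370.6 + 599.91·10.48 + 155.36·10.48) / (82.74 + 599.91 + 155.36)
    = 38579 / 838.01 ≈ 46.04 °C

T_f ≈ 46.0 °C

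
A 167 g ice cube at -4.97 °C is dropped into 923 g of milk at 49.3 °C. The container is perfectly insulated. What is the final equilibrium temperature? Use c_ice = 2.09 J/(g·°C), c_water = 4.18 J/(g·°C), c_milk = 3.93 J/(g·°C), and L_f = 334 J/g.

Taking heat into each body as positive, Σ m c ΔT = 0:
ice -4.97→0 °C: 167×2.09×4.97 = 1734.7; fusion: m_ice L_f = 167×334 = 55778; meltwater 0→T: 167×4.18×T = 698.06 T; milk cools: 923×3.93×(T − 49.3) = 3627.4(T − 49.3)
4325.5 T = 178830 − 57513 = 121318
T ≈ 28.05 °C (positive, so assuming full melt was valid).

T_f ≈ 28.0 °C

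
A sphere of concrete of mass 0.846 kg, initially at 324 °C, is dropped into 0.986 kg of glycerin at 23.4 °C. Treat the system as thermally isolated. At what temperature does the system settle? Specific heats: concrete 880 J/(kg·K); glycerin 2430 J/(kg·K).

T_f ≈ 94.7 °C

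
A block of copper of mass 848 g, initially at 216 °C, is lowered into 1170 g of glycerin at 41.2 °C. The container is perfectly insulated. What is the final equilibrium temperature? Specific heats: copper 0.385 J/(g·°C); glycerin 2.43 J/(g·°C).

Heat gained plus heat lost sum to zero:
848*0.385*(T − 216) + 1170*2.43*(T − 41.2) = 0
3169.6 T = 187655
T = 187655/3169.6 ≈ 59.21 °C

T_f ≈ 59.2 °C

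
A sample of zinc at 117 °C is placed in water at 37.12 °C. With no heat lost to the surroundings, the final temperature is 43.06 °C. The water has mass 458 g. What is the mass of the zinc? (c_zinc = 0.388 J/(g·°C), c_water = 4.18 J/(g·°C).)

m ≈ 396 g

|Q_zinc| = |Q_water|:
m·0.388·(117 − 43.06) = 458·4.18·(43.06 − 37.12)
28.69 m = 11372  ⇒  m ≈ 396.4 g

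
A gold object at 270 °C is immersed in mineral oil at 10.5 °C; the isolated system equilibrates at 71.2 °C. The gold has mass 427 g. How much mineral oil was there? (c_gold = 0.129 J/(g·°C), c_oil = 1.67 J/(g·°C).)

m ≈ 108 g

Taking heat into each body as positive, Σ m c ΔT = 0:
427·0.129·(71.2 − 270) + m·1.67·(71.2 − 10.5) = 0
101.37 m = 10951
m = 10951/101.37 ≈ 108 g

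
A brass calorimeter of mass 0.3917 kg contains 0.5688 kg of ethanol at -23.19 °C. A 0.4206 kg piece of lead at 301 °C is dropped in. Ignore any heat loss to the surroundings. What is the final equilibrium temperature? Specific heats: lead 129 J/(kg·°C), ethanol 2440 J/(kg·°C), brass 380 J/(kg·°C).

Taking heat into each body as positive, Σ m c ΔT = 0:
0.4206·129·(T − 301) + 0.5688·2440·(T − (-23.19)) + 0.3917·380·(T − (-23.19)) = 0
54.26(T − 301) + 1387.9(T − (-23.19)) + 148.85(T − (-23.19)) = 0
1591 T = -19305
T = -19305/1591 ≈ -12.13 °C

T_f ≈ -12.1 °C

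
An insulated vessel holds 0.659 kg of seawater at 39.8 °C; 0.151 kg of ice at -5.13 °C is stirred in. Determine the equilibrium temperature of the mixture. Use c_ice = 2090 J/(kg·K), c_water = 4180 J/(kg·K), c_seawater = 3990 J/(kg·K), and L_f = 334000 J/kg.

T_f ≈ 16.1 °C

Energy conservation, ΣQ = 0:
ice -5.13→0 °C: 0.151×2090×5.13 = 1619
  melt ice: 0.151×334000 = 50434
  warm the meltwater: 631.18 T
  seawater cools: 0.659×3990×(T − 39.8) = 2629.4(T − 39.8)
3260.6 T = 104651 − 52053 = 52598
T ≈ 16.13 °C (positive, so assuming full melt was valid).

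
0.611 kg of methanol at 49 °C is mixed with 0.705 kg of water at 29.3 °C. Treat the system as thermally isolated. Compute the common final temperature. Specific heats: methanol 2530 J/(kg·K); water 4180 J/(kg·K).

T_f ≈ 36.1 °C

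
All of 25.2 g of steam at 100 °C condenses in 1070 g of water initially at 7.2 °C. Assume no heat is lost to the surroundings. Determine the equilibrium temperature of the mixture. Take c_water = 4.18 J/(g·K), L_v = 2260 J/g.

T_f ≈ 21.8 °C

Conservation of energy gives ΣQ = 0:
steam→water at 100 °C releases m L_v = 25.2×2260 = 56952
  condensate cools 100→T: 25.2×4.18×(T − 100) = 105.34(T − 100)
  original water: 4472.6(T − 7.2)
4577.9 T = 56952 + 10534 + 32203 = 99688
T ≈ 21.78 °C (< 100 °C, so full condensation is consistent).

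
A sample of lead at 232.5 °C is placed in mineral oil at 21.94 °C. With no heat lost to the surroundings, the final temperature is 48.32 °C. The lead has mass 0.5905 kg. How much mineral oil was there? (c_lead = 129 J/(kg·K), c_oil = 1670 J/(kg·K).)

Energy conservation, ΣQ = 0:
0.5905×129×(48.32 − 232.5) + m×1670×(48.32 − 21.94) = 0
44055 m = 14030
m = 14030/44055 ≈ 0.3185 kg

m ≈ 0.318 kg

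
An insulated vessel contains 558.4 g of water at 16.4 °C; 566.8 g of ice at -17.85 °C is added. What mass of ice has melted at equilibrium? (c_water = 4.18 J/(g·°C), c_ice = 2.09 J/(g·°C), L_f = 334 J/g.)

Water can give up m c ΔT = 558.4×4.18×16.4 = 38279 J before reaching 0 °C.
Warming the ice to 0 °C takes 566.8×2.09×17.85 = 21145 J, leaving 17134 J for melting.
Melting all 566.8 g of ice would need 566.8×334 = 189311 J.
Since 17134 < 189311 J, not all the ice melts; equilibrium is at 0 °C.
m_melted×334 = 17134  ⇒  m_melted ≈ 51.3 g.

m_melted ≈ 51.3 g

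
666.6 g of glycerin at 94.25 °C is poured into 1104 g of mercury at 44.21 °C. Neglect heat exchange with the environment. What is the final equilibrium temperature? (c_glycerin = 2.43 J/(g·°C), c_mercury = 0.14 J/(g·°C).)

T_f ≈ 89.9 °C

Conservation of energy gives ΣQ = 0:
666.6×2.43×(T − 94.25) + 1104×0.14×(T − 44.21) = 0
(1619.8 + 154.56) T = 1619.8×94.25 + 154.56×44.21
T = 159503 / 1774.4 = 89.9 °C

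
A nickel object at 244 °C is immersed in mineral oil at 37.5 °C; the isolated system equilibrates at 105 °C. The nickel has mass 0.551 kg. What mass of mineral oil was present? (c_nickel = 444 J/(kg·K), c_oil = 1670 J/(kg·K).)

Heat lost by the nickel = heat gained by the oil:
0.551·444·(244 − 105) = m·1670·(105 − 37.5)
112725 m = 34006  ⇒  m ≈ 0.3017 kg

m ≈ 0.302 kg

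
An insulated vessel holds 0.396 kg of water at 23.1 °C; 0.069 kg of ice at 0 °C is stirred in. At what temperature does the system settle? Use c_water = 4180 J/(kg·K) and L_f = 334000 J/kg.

T_f ≈ 7.8 °C

Net heat exchanged in the isolated system is zero:
fusion: m_ice L_f = 0.069·334000 = 23046
  meltwater 0→T: 0.069·4180·T = 288.42 T
  water cools: 0.396·4180·(T − 23.1) = 1655.3(T − 23.1)
1943.7 T = 38237 − 23046 = 15191
T ≈ 7.82 °C. Since T > 0 °C, the all-ice-melts assumption holds.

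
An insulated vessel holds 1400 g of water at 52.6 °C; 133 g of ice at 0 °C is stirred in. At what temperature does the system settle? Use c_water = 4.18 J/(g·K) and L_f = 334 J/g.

Heat gained plus heat lost sum to zero:
latent heat to melt: 133·334 = 44422
  warm the meltwater: 555.94 T
  water: 5852(T − 52.6)
6407.9 T = 307815 − 44422 = 263393
T ≈ 41.10 °C (positive, so assuming full melt was valid).

T_f ≈ 41.1 °C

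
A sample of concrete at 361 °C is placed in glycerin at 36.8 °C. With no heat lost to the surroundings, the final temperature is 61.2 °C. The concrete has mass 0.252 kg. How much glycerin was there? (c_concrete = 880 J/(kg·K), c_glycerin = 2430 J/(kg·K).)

m ≈ 1.12 kg

|Q_concrete| = |Q_glycerin|:
0.252×880×(361 − 61.2) = m×2430×(61.2 − 36.8)
59292 m = 66484  ⇒  m ≈ 1.121 kg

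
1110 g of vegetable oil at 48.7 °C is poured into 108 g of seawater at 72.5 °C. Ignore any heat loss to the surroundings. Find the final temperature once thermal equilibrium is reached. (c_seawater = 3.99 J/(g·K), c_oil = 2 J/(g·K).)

T_f ≈ 52.6 °C

Net heat exchanged in the isolated system is zero:
108×3.99×(T − 72.5) + 1110×2×(T − 48.7) = 0
430.92(T − 72.5) + 2220(T − 48.7) = 0
(430.92 + 2220) T = 430.92×72.5 + 2220×48.7
T ≈ 52.57 °C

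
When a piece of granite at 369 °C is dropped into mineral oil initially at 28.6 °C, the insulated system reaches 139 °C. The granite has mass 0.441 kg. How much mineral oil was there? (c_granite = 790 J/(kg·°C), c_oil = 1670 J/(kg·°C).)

m ≈ 0.435 kg

Net heat exchanged in the isolated system is zero:
0.441·790·(139 − 369) + m·1670·(139 − 28.6) = 0
184368 m = 80130
m = 80130/184368 ≈ 0.4346 kg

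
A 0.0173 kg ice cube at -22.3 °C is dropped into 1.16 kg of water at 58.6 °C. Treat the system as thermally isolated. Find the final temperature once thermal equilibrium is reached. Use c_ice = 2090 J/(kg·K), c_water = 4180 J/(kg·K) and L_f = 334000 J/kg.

Energy conservation, ΣQ = 0:
warm ice to 0 °C: 0.0173×2090×(0 − (-22.3)) = 806.3; melt ice: 0.0173×334000 = 5778.2; meltwater 0→T: 0.0173×4180×T = 72.31 T; water: 4848.8(T − 58.6)
4921.1 T = 284140 − 6584.5 = 277555
T ≈ 56.40 °C — above 0 °C, consistent with complete melting.

T_f ≈ 56.4 °C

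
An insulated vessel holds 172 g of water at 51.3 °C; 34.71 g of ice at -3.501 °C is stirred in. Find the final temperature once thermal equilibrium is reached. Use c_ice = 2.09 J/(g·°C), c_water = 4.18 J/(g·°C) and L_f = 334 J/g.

Conservation of energy gives ΣQ = 0:
ice -3.501→0 °C: 34.71×2.09×3.501 = 253.98
  melt ice: 34.71×334 = 11593
  warm the meltwater: 145.09 T
  water cools: 172×4.18×(T − 51.3) = 718.96(T − 51.3)
864.05 T = 36883 − 11847 = 25036
T ≈ 28.97 °C (positive, so assuming full melt was valid).

T_f ≈ 29.0 °C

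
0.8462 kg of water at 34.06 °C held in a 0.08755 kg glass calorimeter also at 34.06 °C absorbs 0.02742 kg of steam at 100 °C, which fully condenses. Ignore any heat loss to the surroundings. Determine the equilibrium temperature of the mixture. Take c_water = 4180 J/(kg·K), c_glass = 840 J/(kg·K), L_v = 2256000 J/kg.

Conservation of energy gives ΣQ = 0:
condense steam: −0.02742×2256000 = −61860; condensed water 100 °C→T: 114.62(T − 100); water warms: 0.8462×4180×(T − 34.06) = 3537.1(T − 34.06); glass cup: 0.08755×840×(T − 34.06) = 73.54(T − 34.06)
3725.3 T = 61860 + 11462 + 122979 = 196300
T ≈ 52.69 °C, under the boiling point, so the assumption holds.

T_f ≈ 52.7 °C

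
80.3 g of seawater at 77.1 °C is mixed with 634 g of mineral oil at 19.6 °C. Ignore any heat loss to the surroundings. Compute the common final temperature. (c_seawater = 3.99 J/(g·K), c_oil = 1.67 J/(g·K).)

T_f ≈ 33.0 °C

Setting the total heat transfer to zero:
80.3×3.99×(T − 77.1) + 634×1.67×(T − 19.6) = 0
320.4(T − 77.1) + 1058.8(T − 19.6) = 0
(320.4 + 1058.8) T = 320.4×77.1 + 1058.8×19.6
T = 45455 / 1379.2 = 33 °C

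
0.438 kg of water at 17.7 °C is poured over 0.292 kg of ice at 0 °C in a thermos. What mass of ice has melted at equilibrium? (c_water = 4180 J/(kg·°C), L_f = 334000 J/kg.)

m_melted ≈ 0.097 kg

Heat available from the water dropping to 0 °C: 0.438×4180×17.7 = 32406 J.
Fully melting the ice requires m_ice L_f = 0.292×334000 = 97528 J.
That's not enough to melt it all — equilibrium is at 0 °C with ice remaining.
m_melted×334000 = 32406  ⇒  m_melted ≈ 0.09702 kg.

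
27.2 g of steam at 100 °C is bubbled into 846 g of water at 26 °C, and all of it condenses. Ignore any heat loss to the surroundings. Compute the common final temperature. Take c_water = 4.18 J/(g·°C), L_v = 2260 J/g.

T_f ≈ 45.1 °C

Energy balance with sensible and latent terms:
latent heat released on condensation: 27.2×2260 = 61472; condensed water 100 °C→T: 113.7(T − 100); water warms: 846×4.18×(T − 26) = 3536.3(T − 26)
3650 T = 61472 + 11370 + 91943 = 164785
T ≈ 45.15 °C — below 100 °C, confirming all the steam condensed.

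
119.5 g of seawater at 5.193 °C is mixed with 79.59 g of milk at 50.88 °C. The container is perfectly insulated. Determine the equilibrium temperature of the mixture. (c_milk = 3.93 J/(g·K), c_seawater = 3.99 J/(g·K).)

Setting the total heat transfer to zero:
79.59×3.93×(T − 50.88) + 119.5×3.99×(T − 5.193) = 0
312.79(T − 50.88) + 476.81(T − 5.193) = 0
(312.79 + 476.81) T = 312.79×50.88 + 476.81×5.193
T = 18391/789.59 ≈ 23.29 °C

T_f ≈ 23.3 °C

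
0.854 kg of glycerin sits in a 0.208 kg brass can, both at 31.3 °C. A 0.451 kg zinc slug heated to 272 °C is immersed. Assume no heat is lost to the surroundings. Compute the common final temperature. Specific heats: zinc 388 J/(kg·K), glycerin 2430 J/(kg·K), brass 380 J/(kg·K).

T_f ≈ 49.4 °C

Heat gained plus heat lost sum to zero:
0.451·388·(T − 272) + 0.854·2430·(T − 31.3) + 0.208·380·(T − 31.3) = 0
2329.2 T = 115025
T ≈ 49.38 °C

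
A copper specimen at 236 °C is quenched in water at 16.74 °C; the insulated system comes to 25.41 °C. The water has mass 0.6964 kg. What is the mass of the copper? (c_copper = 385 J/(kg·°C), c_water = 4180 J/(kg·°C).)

m ≈ 0.311 kg

|Q_copper| = |Q_water|:
m×385×(236 − 25.41) = 0.6964×4180×(25.41 − 16.74)
81077 m = 25238  ⇒  m ≈ 0.3113 kg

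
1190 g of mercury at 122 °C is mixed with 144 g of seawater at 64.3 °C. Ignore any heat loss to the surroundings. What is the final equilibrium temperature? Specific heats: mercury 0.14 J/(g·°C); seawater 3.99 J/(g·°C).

T_f ≈ 77.3 °C

With ΣQ=0 the equilibrium temperature is the m·c-weighted mean:
T_f = (166.6×122 + 574.56×64.3) / (166.6 + 574.56)
    = 57269 / 741.16 ≈ 77.27 °C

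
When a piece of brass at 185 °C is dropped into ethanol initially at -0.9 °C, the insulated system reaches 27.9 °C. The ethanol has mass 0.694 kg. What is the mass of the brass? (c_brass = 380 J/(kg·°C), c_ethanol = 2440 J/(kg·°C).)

|Q_brass| = |Q_ethanol|:
m×380×(185 − 27.9) = 0.694×2440×(27.9 − (-0.9))
59698 m = 48769  ⇒  m ≈ 0.8169 kg

m ≈ 0.817 kg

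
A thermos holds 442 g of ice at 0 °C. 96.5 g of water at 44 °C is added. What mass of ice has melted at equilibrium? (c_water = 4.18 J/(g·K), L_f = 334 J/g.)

Cooling the water to 0 °C releases 96.5·4.18·44 = 17748 J.
To melt every bit of ice: 442·334 = 147628 J.
17748 J < 147628 J, so only part of the ice melts and the system sits at 0 °C.
m_melted·334 = 17748  ⇒  m_melted ≈ 53.14 g.

m_melted ≈ 53.1 g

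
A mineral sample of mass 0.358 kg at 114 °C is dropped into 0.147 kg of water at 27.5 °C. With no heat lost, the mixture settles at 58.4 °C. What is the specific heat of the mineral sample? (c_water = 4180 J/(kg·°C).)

m_s c (T_s − T_f) = m_water c_water (T_f − T_0):
0.358·c·(114 − 58.4) = 0.147·4180·(58.4 − 27.5)
19.9 c = 18987  ⇒  c ≈ 953.9 J/(kg·°C)

c ≈ 954 J/(kg·°C)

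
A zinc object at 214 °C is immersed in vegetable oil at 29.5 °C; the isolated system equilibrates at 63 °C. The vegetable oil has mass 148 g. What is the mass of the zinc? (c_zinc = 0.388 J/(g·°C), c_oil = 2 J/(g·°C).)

|Q_zinc| = |Q_oil|:
m×0.388×(214 − 63) = 148×2×(63 − 29.5)
58.59 m = 9916  ⇒  m ≈ 169.2 g

m ≈ 169 g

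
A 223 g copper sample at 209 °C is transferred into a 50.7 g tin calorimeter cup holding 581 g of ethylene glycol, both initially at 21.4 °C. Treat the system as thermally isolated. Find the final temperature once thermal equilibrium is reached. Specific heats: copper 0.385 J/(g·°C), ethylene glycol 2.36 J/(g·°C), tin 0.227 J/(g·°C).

Net heat exchanged in the isolated system is zero:
223*0.385*(T − 209) + 581*2.36*(T − 21.4) + 50.7*0.227*(T − 21.4) = 0
85.86(T − 209) + 1371.2(T − 21.4) + 11.51(T − 21.4) = 0
(85.86 + 1371.2 + 11.51) T = 85.86*209 + 1371.2*21.4 + 11.51*21.4
T ≈ 32.37 °C

T_f ≈ 32.4 °C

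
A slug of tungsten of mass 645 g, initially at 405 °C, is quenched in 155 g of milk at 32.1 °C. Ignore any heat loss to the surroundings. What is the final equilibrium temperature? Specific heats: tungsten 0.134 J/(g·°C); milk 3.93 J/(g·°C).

T_f ≈ 78.4 °C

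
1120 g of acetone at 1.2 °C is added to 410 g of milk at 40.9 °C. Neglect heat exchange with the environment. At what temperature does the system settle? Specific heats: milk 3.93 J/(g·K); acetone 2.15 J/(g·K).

T_f ≈ 17.1 °C

T_f is the heat-capacity-weighted average of the initial temperatures:
T_f = (1611.3×40.9 + 2408×1.2) / (1611.3 + 2408)
    = 68792 / 4019.3 ≈ 17.12 °C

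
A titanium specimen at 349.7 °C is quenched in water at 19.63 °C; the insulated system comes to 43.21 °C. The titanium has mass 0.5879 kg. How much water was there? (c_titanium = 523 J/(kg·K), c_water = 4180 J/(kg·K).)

Conservation of energy gives ΣQ = 0:
0.5879×523×(43.21 − 349.7) + m×4180×(43.21 − 19.63) = 0
98564 m = 94237
m = 94237/98564 ≈ 0.9561 kg

m ≈ 0.956 kg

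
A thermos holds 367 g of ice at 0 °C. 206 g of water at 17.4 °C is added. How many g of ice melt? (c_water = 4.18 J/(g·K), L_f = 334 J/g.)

m_melted ≈ 44.9 g

Heat available from the water dropping to 0 °C: 206·4.18·17.4 = 14983 J.
Fully melting the ice requires m_ice L_f = 367·334 = 122578 J.
That's not enough to melt it all — equilibrium is at 0 °C with ice remaining.
m_melted·334 = 14983  ⇒  m_melted ≈ 44.86 g.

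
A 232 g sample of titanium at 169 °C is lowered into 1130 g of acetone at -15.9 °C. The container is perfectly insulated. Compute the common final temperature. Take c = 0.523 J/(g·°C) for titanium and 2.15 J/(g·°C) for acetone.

T_f ≈ -7.1 °C

T_f = Σ m_i c_i T_i / Σ m_i c_i:
T_f = (121.34×169 + 2429.5×(-15.9)) / (121.34 + 2429.5)
    = -18123 / 2550.8 ≈ -7.10 °C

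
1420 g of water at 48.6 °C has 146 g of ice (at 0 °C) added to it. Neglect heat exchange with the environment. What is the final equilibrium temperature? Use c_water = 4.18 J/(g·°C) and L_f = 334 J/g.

Let T be the final temperature. ΣQ_i = 0:
latent heat to melt: 146·334 = 48764; meltwater 0→T: 146·4.18·T = 610.28 T; water cools: 1420·4.18·(T − 48.6) = 5935.6(T − 48.6)
6545.9 T = 288470 − 48764 = 239706
T ≈ 36.62 °C — above 0 °C, consistent with complete melting.

T_f ≈ 36.6 °C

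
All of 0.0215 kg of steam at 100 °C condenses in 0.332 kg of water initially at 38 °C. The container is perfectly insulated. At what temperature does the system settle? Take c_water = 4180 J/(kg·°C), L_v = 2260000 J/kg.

T_f ≈ 74.7 °C

Net heat exchanged in the isolated system is zero:
condense steam: −0.0215×2260000 = −48590; condensate cools 100→T: 0.0215×4180×(T − 100) = 89.87(T − 100); water warms: 0.332×4180×(T − 38) = 1387.8(T − 38)
1477.6 T = 48590 + 8987 + 52735 = 110312
T ≈ 74.65 °C (< 100 °C, so full condensation is consistent).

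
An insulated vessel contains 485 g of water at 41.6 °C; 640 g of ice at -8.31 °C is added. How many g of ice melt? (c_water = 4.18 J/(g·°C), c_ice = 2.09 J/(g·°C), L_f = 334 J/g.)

m_melted ≈ 219 g

Cooling the water to 0 °C releases 485×4.18×41.6 = 84336 J.
Warming the ice to 0 °C takes 640×2.09×8.31 = 11115 J, leaving 73220 J for melting.
Fully melting the ice requires m_ice L_f = 640×334 = 213760 J.
Since 73220 < 213760 J, not all the ice melts; equilibrium is at 0 °C.
m_melted×334 = 73220  ⇒  m_melted ≈ 219.2 g.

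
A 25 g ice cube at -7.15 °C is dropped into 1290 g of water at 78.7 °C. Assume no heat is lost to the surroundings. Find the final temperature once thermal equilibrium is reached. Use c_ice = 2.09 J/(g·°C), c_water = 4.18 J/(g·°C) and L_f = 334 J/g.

T_f ≈ 75.6 °C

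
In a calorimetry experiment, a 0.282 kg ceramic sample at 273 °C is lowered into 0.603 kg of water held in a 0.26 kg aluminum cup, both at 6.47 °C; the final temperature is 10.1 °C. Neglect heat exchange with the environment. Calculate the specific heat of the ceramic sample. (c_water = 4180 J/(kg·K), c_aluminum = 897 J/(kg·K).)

c ≈ 135 J/(kg·K)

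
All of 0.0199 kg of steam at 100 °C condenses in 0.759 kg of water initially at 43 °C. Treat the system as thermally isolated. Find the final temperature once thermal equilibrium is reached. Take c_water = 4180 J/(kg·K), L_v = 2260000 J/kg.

T_f ≈ 58.3 °C

Net heat exchanged in the isolated system is zero:
latent heat released on condensation: 0.0199·2260000 = 44974; condensed water 100 °C→T: 83.18(T − 100); water warms: 0.759·4180·(T − 43) = 3172.6(T − 43)
3255.8 T = 44974 + 8318.2 + 136423 = 189715
T ≈ 58.27 °C — below 100 °C, confirming all the steam condensed.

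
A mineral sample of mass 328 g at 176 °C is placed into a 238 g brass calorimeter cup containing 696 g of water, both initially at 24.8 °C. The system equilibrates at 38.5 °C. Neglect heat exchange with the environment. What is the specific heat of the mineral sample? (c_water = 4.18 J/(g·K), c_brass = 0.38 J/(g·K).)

c ≈ 0.911 J/(g·K)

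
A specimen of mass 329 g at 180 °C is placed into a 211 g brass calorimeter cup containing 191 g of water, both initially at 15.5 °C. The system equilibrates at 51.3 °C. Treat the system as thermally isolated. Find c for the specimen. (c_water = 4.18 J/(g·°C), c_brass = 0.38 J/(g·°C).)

c ≈ 0.743 J/(g·°C)

Conservation of energy gives ΣQ = 0:
329×c×(51.3 − 180) + 191×4.18×(51.3 − 15.5) + 211×0.38×(51.3 − 15.5) = 0
-42342 c = -31452
c = -31452/-42342 ≈ 0.7428 J/(g·°C)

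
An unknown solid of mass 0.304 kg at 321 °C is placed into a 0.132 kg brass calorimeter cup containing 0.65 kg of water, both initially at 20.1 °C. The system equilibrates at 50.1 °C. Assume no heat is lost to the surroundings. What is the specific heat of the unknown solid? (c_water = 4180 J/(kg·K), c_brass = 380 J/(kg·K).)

Setting the total heat transfer to zero:
0.304·c·(50.1 − 321) + 0.65·4180·(50.1 − 20.1) + 0.132·380·(50.1 − 20.1) = 0
-82.35 c = -83015
c = -83015/-82.35 ≈ 1008 J/(kg·K)

c ≈ 1010 J/(kg·K)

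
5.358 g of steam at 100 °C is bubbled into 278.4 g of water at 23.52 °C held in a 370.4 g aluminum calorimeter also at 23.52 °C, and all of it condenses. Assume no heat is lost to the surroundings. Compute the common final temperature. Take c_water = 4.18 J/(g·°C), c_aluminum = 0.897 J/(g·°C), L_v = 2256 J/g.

T_f ≈ 32.6 °C

Sum of m c ΔT and latent-heat terms is zero:
condense steam: −5.358×2256 = −12088; condensate cools 100→T: 5.358×4.18×(T − 100) = 22.4(T − 100); water warms: 278.4×4.18×(T − 23.52) = 1163.7(T − 23.52); cup: 332.25(T − 23.52)
1518.4 T = 12088 + 2239.6 + 35185 = 49512
T ≈ 32.61 °C — below 100 °C, confirming all the steam condensed.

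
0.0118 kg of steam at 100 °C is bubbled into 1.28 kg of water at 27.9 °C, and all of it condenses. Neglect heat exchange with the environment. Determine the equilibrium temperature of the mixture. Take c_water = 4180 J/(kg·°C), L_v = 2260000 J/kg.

Net heat exchanged in the isolated system is zero:
condense steam: −0.0118·2260000 = −26668
  condensate cools 100→T: 0.0118·4180·(T − 100) = 49.32(T − 100)
  water warms: 1.28·4180·(T − 27.9) = 5350.4(T − 27.9)
5399.7 T = 26668 + 4932.4 + 149276 = 180877
T ≈ 33.50 °C (< 100 °C, so full condensation is consistent).

T_f ≈ 33.5 °C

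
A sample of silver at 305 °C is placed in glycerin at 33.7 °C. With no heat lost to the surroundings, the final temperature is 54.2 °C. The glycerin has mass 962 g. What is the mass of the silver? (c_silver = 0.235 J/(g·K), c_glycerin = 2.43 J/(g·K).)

m ≈ 813 g

Heat lost by the silver = heat gained by the glycerin:
m×0.235×(305 − 54.2) = 962×2.43×(54.2 − 33.7)
58.94 m = 47922  ⇒  m ≈ 813.1 g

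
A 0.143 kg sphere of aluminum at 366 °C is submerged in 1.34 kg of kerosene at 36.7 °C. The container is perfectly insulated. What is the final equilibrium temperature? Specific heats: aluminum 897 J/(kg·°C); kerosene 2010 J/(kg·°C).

T_f = Σ m_i c_i T_i / Σ m_i c_i:
T_f = (128.27*366 + 2693.4*36.7) / (128.27 + 2693.4)
    = 145795 / 2821.7 ≈ 51.67 °C

T_f ≈ 51.7 °C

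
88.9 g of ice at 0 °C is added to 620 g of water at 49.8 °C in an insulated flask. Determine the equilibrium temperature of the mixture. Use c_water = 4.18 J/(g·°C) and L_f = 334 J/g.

T_f ≈ 33.5 °C

Energy conservation, ΣQ = 0:
melt ice: 88.9×334 = 29693; warm the meltwater: 371.6 T; water: 2591.6(T − 49.8)
2963.2 T = 129062 − 29693 = 99369
T ≈ 33.53 °C. Since T > 0 °C, the all-ice-melts assumption holds.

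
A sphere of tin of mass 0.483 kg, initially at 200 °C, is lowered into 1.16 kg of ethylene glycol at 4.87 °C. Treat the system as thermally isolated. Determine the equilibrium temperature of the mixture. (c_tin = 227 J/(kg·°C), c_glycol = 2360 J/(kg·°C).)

T_f ≈ 12.4 °C

Setting the total heat transfer to zero:
0.483·227·(T − 200) + 1.16·2360·(T − 4.87) = 0
2847.2 T = 35260
T = 35260 / 2847.2 = 12.4 °C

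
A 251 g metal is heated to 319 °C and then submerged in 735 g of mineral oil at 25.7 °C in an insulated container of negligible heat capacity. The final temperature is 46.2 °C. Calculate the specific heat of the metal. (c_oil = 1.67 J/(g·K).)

c ≈ 0.367 J/(g·K)

Taking heat into each body as positive, Σ m c ΔT = 0:
251·c·(46.2 − 319) + 735·1.67·(46.2 − 25.7) = 0
-68473 c = -25163
c = -25163/-68473 ≈ 0.3675 J/(g·K)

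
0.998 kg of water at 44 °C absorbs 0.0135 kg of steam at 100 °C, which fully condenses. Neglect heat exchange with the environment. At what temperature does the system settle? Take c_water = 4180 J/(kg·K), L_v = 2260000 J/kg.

T_f ≈ 52.0 °C

Heat gained plus heat lost sum to zero:
condense steam: −0.0135×2260000 = −30510
  condensed water 100 °C→T: 56.43(T − 100)
  water warms: 0.998×4180×(T − 44) = 4171.6(T − 44)
4228.1 T = 30510 + 5643 + 183552 = 219705
T ≈ 51.96 °C, under the boiling point, so the assumption holds.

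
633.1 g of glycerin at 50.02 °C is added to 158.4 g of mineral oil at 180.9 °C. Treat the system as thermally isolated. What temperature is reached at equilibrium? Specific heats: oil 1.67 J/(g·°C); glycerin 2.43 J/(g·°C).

T_f = Σ m_i c_i T_i / Σ m_i c_i:
T_f = (264.53×180.9 + 1538.4×50.02) / (264.53 + 1538.4)
    = 124806 / 1803 ≈ 69.22 °C

T_f ≈ 69.2 °C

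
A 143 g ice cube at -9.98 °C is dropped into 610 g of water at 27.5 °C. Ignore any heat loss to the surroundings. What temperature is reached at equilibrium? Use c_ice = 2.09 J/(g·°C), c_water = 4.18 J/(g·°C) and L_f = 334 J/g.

T_f ≈ 6.2 °C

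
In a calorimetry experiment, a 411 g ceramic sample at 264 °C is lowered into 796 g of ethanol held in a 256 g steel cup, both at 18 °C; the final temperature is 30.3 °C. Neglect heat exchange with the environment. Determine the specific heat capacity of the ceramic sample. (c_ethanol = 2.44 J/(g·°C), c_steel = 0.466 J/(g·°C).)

Conservation of energy gives ΣQ = 0:
411×c×(30.3 − 264) + 796×2.44×(30.3 − 18) + 256×0.466×(30.3 − 18) = 0
-96051 c = -25357
c = -25357/-96051 ≈ 0.264 J/(g·°C)

c ≈ 0.264 J/(g·°C)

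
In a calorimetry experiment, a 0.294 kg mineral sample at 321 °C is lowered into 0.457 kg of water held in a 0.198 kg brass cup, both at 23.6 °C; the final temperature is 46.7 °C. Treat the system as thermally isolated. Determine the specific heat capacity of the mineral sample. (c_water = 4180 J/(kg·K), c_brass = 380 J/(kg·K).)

c ≈ 569 J/(kg·K)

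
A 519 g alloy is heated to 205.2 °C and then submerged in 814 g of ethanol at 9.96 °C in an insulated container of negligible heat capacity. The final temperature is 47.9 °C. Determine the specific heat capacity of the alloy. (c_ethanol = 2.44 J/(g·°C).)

Energy conservation, ΣQ = 0:
519×c×(47.9 − 205.2) + 814×2.44×(47.9 − 9.96) = 0
-81639 c = -75355
c = -75355/-81639 ≈ 0.923 J/(g·°C)

c ≈ 0.923 J/(g·°C)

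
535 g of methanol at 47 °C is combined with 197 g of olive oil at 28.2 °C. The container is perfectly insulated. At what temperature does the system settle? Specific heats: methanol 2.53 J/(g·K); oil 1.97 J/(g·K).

Let T be the final temperature. ΣQ_i = 0:
535*2.53*(T − 47) + 197*1.97*(T − 28.2) = 0
(1353.5 + 388.09) T = 1353.5*47 + 388.09*28.2
T = 74561 / 1741.6 = 42.8 °C

T_f ≈ 42.8 °C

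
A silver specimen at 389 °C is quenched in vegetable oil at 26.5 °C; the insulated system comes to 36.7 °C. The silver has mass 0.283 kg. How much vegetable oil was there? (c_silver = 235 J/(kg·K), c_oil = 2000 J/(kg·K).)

m ≈ 1.15 kg

Heat lost by the silver = heat gained by the oil:
0.283×235×(389 − 36.7) = m×2000×(36.7 − 26.5)
20400 m = 23430  ⇒  m ≈ 1.149 kg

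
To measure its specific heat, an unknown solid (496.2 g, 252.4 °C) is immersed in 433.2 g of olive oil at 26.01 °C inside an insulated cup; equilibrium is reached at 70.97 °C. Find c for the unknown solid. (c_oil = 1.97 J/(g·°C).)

c ≈ 0.426 J/(g·°C)

Conservation of energy gives ΣQ = 0:
496.2×c×(70.97 − 252.4) + 433.2×1.97×(70.97 − 26.01) = 0
-90026 c = -38369
c = -38369/-90026 ≈ 0.4262 J/(g·°C)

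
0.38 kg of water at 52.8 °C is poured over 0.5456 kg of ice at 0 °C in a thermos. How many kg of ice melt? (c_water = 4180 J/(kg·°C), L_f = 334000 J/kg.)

m_melted ≈ 0.251 kg

Cooling the water to 0 °C releases 0.38×4180×52.8 = 83868 J.
Fully melting the ice requires m_ice L_f = 0.5456×334000 = 182230 J.
That's not enough to melt it all — equilibrium is at 0 °C with ice remaining.
m_melted×334000 = 83868  ⇒  m_melted ≈ 0.2511 kg.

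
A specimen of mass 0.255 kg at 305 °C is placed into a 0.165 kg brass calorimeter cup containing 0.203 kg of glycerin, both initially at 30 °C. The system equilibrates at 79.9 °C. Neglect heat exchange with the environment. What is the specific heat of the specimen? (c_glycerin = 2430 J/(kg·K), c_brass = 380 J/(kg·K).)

c ≈ 483 J/(kg·K)

Taking heat into each body as positive, Σ m c ΔT = 0:
0.255×c×(79.9 − 305) + 0.203×2430×(79.9 − 30) + 0.165×380×(79.9 − 30) = 0
-57.4 c = -27744
c = -27744/-57.4 ≈ 483.3 J/(kg·K)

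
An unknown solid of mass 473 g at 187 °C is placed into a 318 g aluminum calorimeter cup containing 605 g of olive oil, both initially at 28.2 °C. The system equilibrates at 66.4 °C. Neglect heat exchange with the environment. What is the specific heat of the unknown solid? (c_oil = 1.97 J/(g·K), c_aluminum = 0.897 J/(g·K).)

c ≈ 0.989 J/(g·K)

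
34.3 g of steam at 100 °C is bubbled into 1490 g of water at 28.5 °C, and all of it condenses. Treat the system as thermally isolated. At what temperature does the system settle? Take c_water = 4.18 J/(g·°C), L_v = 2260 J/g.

T_f ≈ 42.3 °C

Let T be the final temperature. ΣQ_i = 0:
latent heat released on condensation: 34.3×2260 = 77518; condensed water 100 °C→T: 143.37(T − 100); original water: 6228.2(T − 28.5)
6371.6 T = 77518 + 14337 + 177504 = 269359
T ≈ 42.28 °C (< 100 °C, so full condensation is consistent).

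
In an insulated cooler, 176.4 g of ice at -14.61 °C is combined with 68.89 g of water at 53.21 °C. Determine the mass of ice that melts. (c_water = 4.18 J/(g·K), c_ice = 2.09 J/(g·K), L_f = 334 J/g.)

Cooling the water to 0 °C releases 68.89·4.18·53.21 = 15322 J.
Of that, 176.4·2.09·14.61 = 5386.4 J goes to bring the ice to 0 °C, leaving 9936 J.
Fully melting the ice requires m_ice L_f = 176.4·334 = 58918 J.
Since 9936 < 58918 J, not all the ice melts; equilibrium is at 0 °C.
m_melted·334 = 9936  ⇒  m_melted ≈ 29.75 g.

m_melted ≈ 29.7 g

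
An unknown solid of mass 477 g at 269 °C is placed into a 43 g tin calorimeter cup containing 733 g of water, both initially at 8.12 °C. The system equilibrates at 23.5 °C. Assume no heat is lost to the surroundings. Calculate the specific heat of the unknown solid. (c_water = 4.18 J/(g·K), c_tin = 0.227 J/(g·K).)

c ≈ 0.404 J/(g·K)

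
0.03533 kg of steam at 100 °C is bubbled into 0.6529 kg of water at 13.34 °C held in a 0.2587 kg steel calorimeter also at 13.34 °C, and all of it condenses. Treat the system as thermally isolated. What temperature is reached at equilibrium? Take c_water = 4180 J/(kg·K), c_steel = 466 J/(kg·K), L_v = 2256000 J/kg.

T_f ≈ 44.2 °C

Energy conservation, ΣQ = 0:
latent heat released on condensation: 0.03533×2256000 = 79704; condensed water 100 °C→T: 147.68(T − 100); water warms: 0.6529×4180×(T − 13.34) = 2729.1(T − 13.34); steel cup: 0.2587×466×(T − 13.34) = 120.55(T − 13.34)
2997.4 T = 79704 + 14768 + 38015 = 132487
T ≈ 44.20 °C, under the boiling point, so the assumption holds.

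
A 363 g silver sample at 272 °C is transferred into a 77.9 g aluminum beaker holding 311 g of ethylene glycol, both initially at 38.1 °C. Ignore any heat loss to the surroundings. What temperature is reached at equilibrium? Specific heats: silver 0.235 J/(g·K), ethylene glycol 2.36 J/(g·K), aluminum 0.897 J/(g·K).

T_f ≈ 60.5 °C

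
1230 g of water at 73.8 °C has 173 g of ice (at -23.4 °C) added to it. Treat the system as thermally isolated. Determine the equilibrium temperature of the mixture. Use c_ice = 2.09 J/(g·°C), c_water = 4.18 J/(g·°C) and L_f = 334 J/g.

T_f ≈ 53.4 °C

Conservation of energy gives ΣQ = 0:
ice -23.4→0 °C: 173·2.09·23.4 = 8460.7; latent heat to melt: 173·334 = 57782; meltwater 0→T: 173·4.18·T = 723.14 T; water: 5141.4(T − 73.8)
5864.5 T = 379435 − 66243 = 313193
T ≈ 53.40 °C (positive, so assuming full melt was valid).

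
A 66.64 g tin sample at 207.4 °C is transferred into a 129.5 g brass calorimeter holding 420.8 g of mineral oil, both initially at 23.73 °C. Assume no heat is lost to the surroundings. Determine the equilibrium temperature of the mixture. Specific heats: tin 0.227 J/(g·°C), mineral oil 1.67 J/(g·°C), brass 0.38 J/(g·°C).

Setting the total heat transfer to zero:
66.64*0.227*(T − 207.4) + 420.8*1.67*(T − 23.73) + 129.5*0.38*(T − 23.73) = 0
767.07 T = 20981
T = 20981 / 767.07 = 27.4 °C

T_f ≈ 27.4 °C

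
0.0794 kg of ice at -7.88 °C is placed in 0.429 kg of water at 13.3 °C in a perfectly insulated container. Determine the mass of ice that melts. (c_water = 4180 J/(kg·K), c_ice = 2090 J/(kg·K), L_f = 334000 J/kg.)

m_melted ≈ 0.0675 kg

Water can give up m c ΔT = 0.429×4180×13.3 = 23850 J before reaching 0 °C.
Warming the ice to 0 °C takes 0.0794×2090×7.88 = 1307.7 J, leaving 22542 J for melting.
Melting all 0.0794 kg of ice would need 0.0794×334000 = 26520 J.
Since 22542 < 26520 J, not all the ice melts; equilibrium is at 0 °C.
Mass melted = 22542/334000 ≈ 0.06749 kg.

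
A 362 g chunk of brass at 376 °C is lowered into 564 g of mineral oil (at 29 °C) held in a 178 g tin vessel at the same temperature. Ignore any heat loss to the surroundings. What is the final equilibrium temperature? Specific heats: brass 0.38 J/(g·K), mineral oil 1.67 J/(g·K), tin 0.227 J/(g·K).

T_f ≈ 71.6 °C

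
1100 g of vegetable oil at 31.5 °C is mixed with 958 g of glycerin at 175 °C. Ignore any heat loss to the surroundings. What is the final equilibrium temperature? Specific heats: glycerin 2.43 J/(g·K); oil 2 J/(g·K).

T_f = Σ m_i c_i T_i / Σ m_i c_i:
T_f = (2327.9·175 + 2200·31.5) / (2327.9 + 2200)
    = 476690 / 4527.9 ≈ 105.28 °C

T_f ≈ 105.3 °C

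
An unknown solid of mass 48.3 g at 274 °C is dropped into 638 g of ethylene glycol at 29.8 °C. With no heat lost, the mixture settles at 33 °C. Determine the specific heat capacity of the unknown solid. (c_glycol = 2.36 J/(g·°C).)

c ≈ 0.414 J/(g·°C)

Heat gained plus heat lost sum to zero:
48.3×c×(33 − 274) + 638×2.36×(33 − 29.8) = 0
-11640 c = -4818.2
c = -4818.2/-11640 ≈ 0.4139 J/(g·°C)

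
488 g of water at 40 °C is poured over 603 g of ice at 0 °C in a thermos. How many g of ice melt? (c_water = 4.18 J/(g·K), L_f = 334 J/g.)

m_melted ≈ 244 g

Cooling the water to 0 °C releases 488·4.18·40 = 81594 J.
Fully melting the ice requires m_ice L_f = 603·334 = 201402 J.
That's not enough to melt it all — equilibrium is at 0 °C with ice remaining.
m_melted·334 = 81594  ⇒  m_melted ≈ 244.3 g.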